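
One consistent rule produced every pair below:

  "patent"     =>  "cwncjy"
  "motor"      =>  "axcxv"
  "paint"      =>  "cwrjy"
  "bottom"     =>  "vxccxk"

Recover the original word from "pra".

The output letters match the input read backwards, each shifted +9: patent reversed is tnetap. Read the word backwards and shift each letter +9.
Reversing it on pra: shift back: p−9=g, r−9=i, a−9=r → gir; then reverse → rig.

rig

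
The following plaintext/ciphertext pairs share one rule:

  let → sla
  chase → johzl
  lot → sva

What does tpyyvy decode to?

Each letter is shifted forward by 7 in the alphabet (a Caesar shift of +7).
Undoing it on tpyyvy: t−7=m, p−7=i, y−7=r, y−7=r, v−7=o, y−7=r.

mirror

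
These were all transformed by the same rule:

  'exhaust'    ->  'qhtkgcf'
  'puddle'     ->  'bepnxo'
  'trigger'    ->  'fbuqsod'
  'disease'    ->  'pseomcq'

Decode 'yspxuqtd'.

midnight

It's a Vigenère-style cipher with numeric key [12,10]: position i shifts by key[i mod 2].
Decoding yspxuqtd: y−12=m, s−10=i, p−12=d, x−10=n, u−12=i, q−10=g, t−12=h, d−10=t.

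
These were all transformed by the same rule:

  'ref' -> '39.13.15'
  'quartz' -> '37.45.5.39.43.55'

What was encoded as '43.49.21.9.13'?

twice

r(#18)→39 and e(#5)→13: differences scale by 2, so n = 2·pos + 3. The formula is n = 2×(alphabet index, a=1) + 3.
Reversing it on 43.49.21.9.13: 43→(43−3)÷2=20=t, 49→(49−3)÷2=23=w, 21→(21−3)÷2=9=i, 9→(9−3)÷2=3=c, 13→(13−3)÷2=5=e.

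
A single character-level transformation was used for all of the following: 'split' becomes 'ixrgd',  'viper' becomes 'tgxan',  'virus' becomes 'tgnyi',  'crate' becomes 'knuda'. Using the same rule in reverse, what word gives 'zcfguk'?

s(18)→i(8) and p(15)→x(23) fit y≡21x+20 (mod 26); the inverse of 21 mod 26 is 5. Treating letters as 0–25, the rule is x ↦ 21x + 20 (mod 26).
Undoing it on zcfguk: z(25)→5·(25−20)≡25=z; c(2)→5·(2−20)≡14=o; f(5)→5·(5−20)≡3=d; g(6)→5·(6−20)≡8=i; u(20)→5·(20−20)≡0=a; k(10)→5·(10−20)≡2=c (all mod 26).

zodiac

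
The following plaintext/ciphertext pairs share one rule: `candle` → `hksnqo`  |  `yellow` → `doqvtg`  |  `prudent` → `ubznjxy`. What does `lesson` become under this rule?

It's a Vigenère-style cipher with numeric key [5,10]: position i shifts by key[i mod 2].
On lesson: l+5=q, e+10=o, s+5=x, s+10=c, o+5=t, n+10=x.

qoxctx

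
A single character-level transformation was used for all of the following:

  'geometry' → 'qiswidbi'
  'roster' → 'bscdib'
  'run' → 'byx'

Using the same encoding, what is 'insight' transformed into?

mxcmqrd

The shift depends on letter class: consonant g→q is +10, but vowel e→i is +4. Two shifts are in play — +4 for a/e/i/o/u, +10 for every other letter.
Applying it to insight: i(vowel)+4=m, n(cons)+10=x, s(cons)+10=c, i(vowel)+4=m, g(cons)+10=q, h(cons)+10=r, t(cons)+10=d.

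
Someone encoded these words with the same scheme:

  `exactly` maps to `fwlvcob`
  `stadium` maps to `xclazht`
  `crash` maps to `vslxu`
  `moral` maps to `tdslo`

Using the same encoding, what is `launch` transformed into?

e(4)→f(5) and x(23)→w(22) fit y≡5x+11 (mod 26); the inverse of 5 mod 26 is 21. Treating letters as 0–25, the rule is x ↦ 5x + 11 (mod 26).
Applying it to launch: l(11)→5·11+11≡14=o; a(0)→5·0+11≡11=l; u(20)→5·20+11≡7=h; n(13)→5·13+11≡24=y; c(2)→5·2+11≡21=v; h(7)→5·7+11≡20=u (all mod 26).

olhyvu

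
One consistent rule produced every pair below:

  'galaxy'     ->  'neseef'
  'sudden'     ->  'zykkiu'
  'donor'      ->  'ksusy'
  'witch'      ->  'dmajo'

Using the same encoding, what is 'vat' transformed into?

cea

Vowels shift forward by 4 and consonants shift forward by 7.
On vat: v(cons)+7=c, a(vowel)+4=e, t(cons)+7=a.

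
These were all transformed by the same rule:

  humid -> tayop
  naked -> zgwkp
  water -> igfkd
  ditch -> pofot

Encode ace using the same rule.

The shift depends on letter class: consonant h→t is +12, but vowel u→a is +6. Vowels shift forward by 6 and consonants shift forward by 12.
For ace: a(vowel)+6=g, c(cons)+12=o, e(vowel)+6=k.

gok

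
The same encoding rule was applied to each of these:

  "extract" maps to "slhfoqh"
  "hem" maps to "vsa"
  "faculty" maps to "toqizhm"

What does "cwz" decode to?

oil

Every letter moves 14 places later in the alphabet, wrapping around z→a.
Reversing it on cwz: c−14=o, w−14=i, z−14=l.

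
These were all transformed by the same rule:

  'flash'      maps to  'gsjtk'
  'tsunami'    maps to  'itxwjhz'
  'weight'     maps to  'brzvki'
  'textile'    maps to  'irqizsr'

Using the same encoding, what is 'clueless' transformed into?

f(5)→g(6) and l(11)→s(18) fit y≡15x+9 (mod 26); the inverse of 15 mod 26 is 7. This is an affine cipher: with a=0,…,z=25, each position x becomes (15x+9) mod 26.
Applying it to clueless: c(2)→15·2+9≡13=n; l(11)→15·11+9≡18=s; u(20)→15·20+9≡23=x; e(4)→15·4+9≡17=r; l(11)→15·11+9≡18=s; e(4)→15·4+9≡17=r; s(18)→15·18+9≡19=t; s(18)→15·18+9≡19=t (all mod 26).

nsxrsrtt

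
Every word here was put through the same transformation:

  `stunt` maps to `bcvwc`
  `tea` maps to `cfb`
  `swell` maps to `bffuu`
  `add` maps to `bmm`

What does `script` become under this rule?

The rule splits by letter class: vowels +1, consonants +9.
On script: s(cons)+9=b, c(cons)+9=l, r(cons)+9=a, i(vowel)+1=j, p(cons)+9=y, t(cons)+9=c.

blajyc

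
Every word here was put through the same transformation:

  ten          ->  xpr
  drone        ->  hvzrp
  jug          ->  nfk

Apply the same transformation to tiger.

The shift depends on letter class: consonant t→x is +4, but vowel e→p is +11. Vowels shift forward by 11 and consonants shift forward by 4.
On tiger: t(cons)+4=x, i(vowel)+11=t, g(cons)+4=k, e(vowel)+11=p, r(cons)+4=v.

xtkpv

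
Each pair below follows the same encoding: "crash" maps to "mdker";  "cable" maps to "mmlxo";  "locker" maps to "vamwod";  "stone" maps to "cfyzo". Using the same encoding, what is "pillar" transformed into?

zuvxkd

A repeating key of period 2 is used — shifts +10, +12 over and over.
On pillar: p+10=z, i+12=u, l+10=v, l+12=x, a+10=k, r+12=d.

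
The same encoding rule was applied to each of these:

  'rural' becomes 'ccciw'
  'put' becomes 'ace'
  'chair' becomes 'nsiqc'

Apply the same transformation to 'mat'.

xie

The shift depends on letter class: consonant r→c is +11, but vowel u→c is +8. Two shifts are in play — +8 for a/e/i/o/u, +11 for every other letter.
On mat: m(cons)+11=x, a(vowel)+8=i, t(cons)+11=e.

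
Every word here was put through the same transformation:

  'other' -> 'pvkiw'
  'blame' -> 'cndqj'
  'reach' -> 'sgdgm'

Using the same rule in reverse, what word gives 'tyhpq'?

swell

In other: o→p is +1, t→v is +2, h→k is +3, e→i is +4 — the shift increases by 1 each position. Each letter shifts forward by (position + 1), i.e. 1, 2, 3, … — the shift grows by one for each successive letter.
Reversing it on tyhpq: t−1=s, y−2=w, h−3=e, p−4=l, q−5=l.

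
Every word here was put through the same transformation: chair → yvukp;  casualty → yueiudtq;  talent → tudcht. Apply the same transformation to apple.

ulldc

c(2)→y(24) and h(7)→v(21) fit y≡15x+20 (mod 26); the inverse of 15 mod 26 is 7. This is an affine cipher: with a=0,…,z=25, each position x becomes (15x+20) mod 26.
Applying it to apple: a(0)→15·0+20≡20=u; p(15)→15·15+20≡11=l; p(15)→15·15+20≡11=l; l(11)→15·11+20≡3=d; e(4)→15·4+20≡2=c (all mod 26).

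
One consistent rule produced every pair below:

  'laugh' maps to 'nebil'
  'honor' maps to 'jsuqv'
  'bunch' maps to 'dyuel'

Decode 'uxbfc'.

Shifts by position in laugh: pos 0: l→n (+2), pos 1: a→e (+4), pos 2: u→b (+7), pos 3: g→i (+2), pos 4: h→l (+4) — repeating every 3. It's a Vigenère-style cipher with numeric key [2,4,7]: position i shifts by key[i mod 3].
Undoing it on uxbfc: u−2=s, x−4=t, b−7=u, f−2=d, c−4=y.

study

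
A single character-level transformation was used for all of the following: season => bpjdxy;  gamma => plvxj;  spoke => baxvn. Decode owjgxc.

Shifts by position in season: pos 0: s→b (+9), pos 1: e→p (+11), pos 2: a→j (+9), pos 3: s→d (+11) — repeating every 2. A repeating key of period 2 is used — shifts +9, +11 over and over.
Reversing it on owjgxc: o−9=f, w−11=l, j−9=a, g−11=v, x−9=o, c−11=r.

flavor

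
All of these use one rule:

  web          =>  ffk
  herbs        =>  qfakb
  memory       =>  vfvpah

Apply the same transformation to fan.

The rule splits by letter class: vowels +1, consonants +9.
Applying it to fan: f(cons)+9=o, a(vowel)+1=b, n(cons)+9=w.

obw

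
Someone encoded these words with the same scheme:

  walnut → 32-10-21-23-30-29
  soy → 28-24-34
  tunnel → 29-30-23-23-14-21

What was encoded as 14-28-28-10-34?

Letters become their 1-based position plus 9 (so a→10, b→11, …).
Decoding 14-28-28-10-34: 14→(14−9)÷1=5=e, 28→(28−9)÷1=19=s, 28→(28−9)÷1=19=s, 10→(10−9)÷1=1=a, 34→(34−9)÷1=25=y.

essay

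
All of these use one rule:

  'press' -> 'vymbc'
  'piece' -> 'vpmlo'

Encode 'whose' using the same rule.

cowbo

The shift increases by 1 at each position, starting from +6: 6, 7, 8, ….
For whose: w+6=c, h+7=o, o+8=w, s+9=b, e+10=o.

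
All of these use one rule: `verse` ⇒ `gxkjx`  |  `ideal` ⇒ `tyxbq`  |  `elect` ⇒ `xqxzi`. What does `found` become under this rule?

v(21)→g(6) and e(4)→x(23) fit y≡25x+1 (mod 26); the inverse of 25 mod 26 is 25. Each letter's alphabet position (a=0..z=25) is mapped through 25·x+1 mod 26 — an affine cipher.
On found: f(5)→25·5+1≡22=w; o(14)→25·14+1≡13=n; u(20)→25·20+1≡7=h; n(13)→25·13+1≡14=o; d(3)→25·3+1≡24=y (all mod 26).

wnhoy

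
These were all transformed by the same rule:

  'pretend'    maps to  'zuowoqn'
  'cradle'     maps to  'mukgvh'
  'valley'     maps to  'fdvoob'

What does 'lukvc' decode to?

brass

A repeating key of period 2 is used — shifts +10, +3 over and over.
Decoding lukvc: l−10=b, u−3=r, k−10=a, v−3=s, c−10=s.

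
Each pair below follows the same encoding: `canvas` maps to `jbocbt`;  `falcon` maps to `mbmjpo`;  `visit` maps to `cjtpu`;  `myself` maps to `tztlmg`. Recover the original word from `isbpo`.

Shifts by position in canvas: pos 0: c→j (+7), pos 1: a→b (+1), pos 2: n→o (+1), pos 3: v→c (+7), pos 4: a→b (+1), pos 5: s→t (+1) — repeating every 3. A repeating key of period 3 is used — shifts +7, +1, +1 over and over.
Reversing it on isbpo: i−7=b, s−1=r, b−1=a, p−7=i, o−1=n.

brain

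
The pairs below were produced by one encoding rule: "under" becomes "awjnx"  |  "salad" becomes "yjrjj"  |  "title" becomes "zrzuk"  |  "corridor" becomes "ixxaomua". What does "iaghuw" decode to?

crayon

Shifts by position in under: pos 0: u→a (+6), pos 1: n→w (+9), pos 2: d→j (+6), pos 3: e→n (+9) — repeating every 2. It's a Vigenère-style cipher with numeric key [6,9]: position i shifts by key[i mod 2].
Decoding iaghuw: i−6=c, a−9=r, g−6=a, h−9=y, u−6=o, w−9=n.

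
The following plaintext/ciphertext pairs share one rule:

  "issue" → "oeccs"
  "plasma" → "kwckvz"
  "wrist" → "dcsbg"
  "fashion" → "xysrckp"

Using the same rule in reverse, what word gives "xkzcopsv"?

The output letters match the input read backwards, each shifted +10: issue reversed is eussi. Two steps: reverse the string, then apply a Caesar shift of +10.
Undoing it on xkzcopsv: shift back: x−10=n, k−10=a, z−10=p, c−10=s, o−10=e, p−10=f, s−10=i, v−10=l → napsefil; then reverse → lifespan.

lifespan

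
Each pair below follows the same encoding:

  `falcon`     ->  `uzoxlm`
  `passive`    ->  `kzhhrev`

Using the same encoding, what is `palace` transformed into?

Letters are reflected about the middle of the alphabet (position → 25−position): Atbash.
For palace: p↔k, a↔z, l↔o, a↔z, c↔x, e↔v.

kzozxv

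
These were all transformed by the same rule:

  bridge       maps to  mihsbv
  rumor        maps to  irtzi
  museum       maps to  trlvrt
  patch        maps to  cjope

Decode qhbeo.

Each letter's alphabet position (a=0..z=25) is mapped through 3·x+9 mod 26 — an affine cipher.
Reversing it on qhbeo: q(16)→9·(16−9)≡11=l; h(7)→9·(7−9)≡8=i; b(1)→9·(1−9)≡6=g; e(4)→9·(4−9)≡7=h; o(14)→9·(14−9)≡19=t (all mod 26).

light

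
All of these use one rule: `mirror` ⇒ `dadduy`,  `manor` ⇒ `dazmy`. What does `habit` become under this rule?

The output letters match the input read backwards, each shifted +12: mirror reversed is rorrim. Read the word backwards and shift each letter +12.
Applying it to habit: reverse → tibah; then shift: t+12=f, i+12=u, b+12=n, a+12=m, h+12=t.

funmt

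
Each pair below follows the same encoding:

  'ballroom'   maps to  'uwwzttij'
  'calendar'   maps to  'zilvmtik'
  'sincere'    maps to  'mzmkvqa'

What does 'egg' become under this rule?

The output letters match the input read backwards, each shifted +8: ballroom reversed is moorllab. Read the word backwards and shift each letter +8.
Applying it to egg: reverse → gge; then shift: g+8=o, g+8=o, e+8=m.

oom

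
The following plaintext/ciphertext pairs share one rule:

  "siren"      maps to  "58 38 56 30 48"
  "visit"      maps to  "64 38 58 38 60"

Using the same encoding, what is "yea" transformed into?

70 30 22

s(#19)→58 and i(#9)→38: differences scale by 2, so n = 2·pos + 20. With a=1..z=26, the number is 2·pos + 20.
On yea: y=25→70, e=5→30, a=1→22.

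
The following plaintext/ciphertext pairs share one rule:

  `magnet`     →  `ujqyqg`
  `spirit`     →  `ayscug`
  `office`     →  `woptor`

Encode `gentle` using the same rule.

In magnet: m→u is +8, a→j is +9, g→q is +10, n→y is +11 — the shift increases by 1 each position. Each letter shifts forward by (position + 8), i.e. 8, 9, 10, … — the shift grows by one for each successive letter.
Applying it to gentle: g+8=o, e+9=n, n+10=x, t+11=e, l+12=x, e+13=r.

onxexr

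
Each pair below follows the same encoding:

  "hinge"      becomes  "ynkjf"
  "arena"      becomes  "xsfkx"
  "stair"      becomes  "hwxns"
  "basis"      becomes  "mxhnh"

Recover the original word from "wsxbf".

trace

h(7)→y(24) and i(8)→n(13) fit y≡15x+23 (mod 26); the inverse of 15 mod 26 is 7. Each letter's alphabet position (a=0..z=25) is mapped through 15·x+23 mod 26 — an affine cipher.
Decoding wsxbf: w(22)→7·(22−23)≡19=t; s(18)→7·(18−23)≡17=r; x(23)→7·(23−23)≡0=a; b(1)→7·(1−23)≡2=c; f(5)→7·(5−23)≡4=e (all mod 26).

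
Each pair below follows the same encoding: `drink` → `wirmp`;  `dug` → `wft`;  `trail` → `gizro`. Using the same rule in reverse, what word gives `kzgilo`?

Each letter is replaced by its mirror in the alphabet: a↔z, b↔y, c↔x, and so on (the Atbash cipher).
Reversing it on kzgilo: k↔p, z↔a, g↔t, i↔r, l↔o, o↔l.

patrol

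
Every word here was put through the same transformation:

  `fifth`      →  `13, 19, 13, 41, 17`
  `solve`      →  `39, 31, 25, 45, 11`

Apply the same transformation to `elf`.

11, 25, 13

f(#6)→13 and i(#9)→19: differences scale by 2, so n = 2·pos + 1. With a=1..z=26, the number is 2·pos + 1.
On elf: e=5→11, l=12→25, f=6→13.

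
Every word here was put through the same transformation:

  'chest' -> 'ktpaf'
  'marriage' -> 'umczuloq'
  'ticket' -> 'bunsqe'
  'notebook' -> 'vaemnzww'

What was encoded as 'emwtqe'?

wallet

Shifts by position in chest: pos 0: c→k (+8), pos 1: h→t (+12), pos 2: e→p (+11), pos 3: s→a (+8), pos 4: t→f (+12) — repeating every 3. It's a Vigenère-style cipher with numeric key [8,12,11]: position i shifts by key[i mod 3].
Undoing it on emwtqe: e−8=w, m−12=a, w−11=l, t−8=l, q−12=e, e−11=t.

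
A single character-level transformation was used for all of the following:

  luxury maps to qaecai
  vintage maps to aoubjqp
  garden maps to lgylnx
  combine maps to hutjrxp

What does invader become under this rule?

In luxury: l→q is +5, u→a is +6, x→e is +7, u→c is +8 — the shift increases by 1 each position. Each letter shifts forward by (position + 5), i.e. 5, 6, 7, … — the shift grows by one for each successive letter.
On invader: i+5=n, n+6=t, v+7=c, a+8=i, d+9=m, e+10=o, r+11=c.

ntcimoc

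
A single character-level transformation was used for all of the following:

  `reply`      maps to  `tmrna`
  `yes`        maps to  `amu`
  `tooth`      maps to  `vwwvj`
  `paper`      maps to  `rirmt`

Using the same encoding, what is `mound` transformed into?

The shift depends on letter class: consonant r→t is +2, but vowel e→m is +8. Two shifts are in play — +8 for a/e/i/o/u, +2 for every other letter.
For mound: m(cons)+2=o, o(vowel)+8=w, u(vowel)+8=c, n(cons)+2=p, d(cons)+2=f.

owcpf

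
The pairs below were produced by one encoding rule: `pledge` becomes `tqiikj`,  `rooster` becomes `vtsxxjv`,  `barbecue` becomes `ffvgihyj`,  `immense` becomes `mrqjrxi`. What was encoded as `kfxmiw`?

Shifts by position in pledge: pos 0: p→t (+4), pos 1: l→q (+5), pos 2: e→i (+4), pos 3: d→i (+5) — repeating every 2. It's a Vigenère-style cipher with numeric key [4,5]: position i shifts by key[i mod 2].
Decoding kfxmiw: k−4=g, f−5=a, x−4=t, m−5=h, i−4=e, w−5=r.

gather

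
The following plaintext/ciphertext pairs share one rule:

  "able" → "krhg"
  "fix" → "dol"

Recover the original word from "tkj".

den

The output letters match the input read backwards, each shifted +6: able reversed is elba. Read the word backwards and shift each letter +6.
Undoing it on tkj: shift back: t−6=n, k−6=e, j−6=d → ned; then reverse → den.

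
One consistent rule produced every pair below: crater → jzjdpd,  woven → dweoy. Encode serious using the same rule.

In crater: c→j is +7, r→z is +8, a→j is +9, t→d is +10 — the shift increases by 1 each position. The shift increases by 1 at each position, starting from +7: 7, 8, 9, ….
Applying it to serious: s+7=z, e+8=m, r+9=a, i+10=s, o+11=z, u+12=g, s+13=f.

zmaszgf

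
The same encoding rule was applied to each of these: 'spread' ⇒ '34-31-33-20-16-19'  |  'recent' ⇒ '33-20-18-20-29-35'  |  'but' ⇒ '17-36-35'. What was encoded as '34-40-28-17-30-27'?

Each letter is replaced by its alphabet position (a=1..z=26) + 15.
Decoding 34-40-28-17-30-27: 34→(34−15)÷1=19=s, 40→(40−15)÷1=25=y, 28→(28−15)÷1=13=m, 17→(17−15)÷1=2=b, 30→(30−15)÷1=15=o, 27→(27−15)÷1=12=l.

symbol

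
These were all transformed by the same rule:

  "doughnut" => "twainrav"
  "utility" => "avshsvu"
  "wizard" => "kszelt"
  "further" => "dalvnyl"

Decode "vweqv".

Each letter's alphabet position (a=0..z=25) is mapped through 5·x+4 mod 26 — an affine cipher.
Reversing it on vweqv: v(21)→21·(21−4)≡19=t; w(22)→21·(22−4)≡14=o; e(4)→21·(4−4)≡0=a; q(16)→21·(16−4)≡18=s; v(21)→21·(21−4)≡19=t (all mod 26).

toast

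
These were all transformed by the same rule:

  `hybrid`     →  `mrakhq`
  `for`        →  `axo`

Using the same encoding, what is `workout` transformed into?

The output letters match the input read backwards, each shifted +9: hybrid reversed is dirbyh. Read the word backwards and shift each letter +9.
On workout: reverse → tuokrow; then shift: t+9=c, u+9=d, o+9=x, k+9=t, r+9=a, o+9=x, w+9=f.

cdxtaxf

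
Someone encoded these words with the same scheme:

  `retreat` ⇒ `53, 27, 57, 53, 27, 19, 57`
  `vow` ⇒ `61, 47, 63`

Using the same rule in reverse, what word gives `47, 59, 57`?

out

r(#18)→53 and e(#5)→27: differences scale by 2, so n = 2·pos + 17. The formula is n = 2×(alphabet index, a=1) + 17.
Undoing it on 47, 59, 57: 47→(47−17)÷2=15=o, 59→(59−17)÷2=21=u, 57→(57−17)÷2=20=t.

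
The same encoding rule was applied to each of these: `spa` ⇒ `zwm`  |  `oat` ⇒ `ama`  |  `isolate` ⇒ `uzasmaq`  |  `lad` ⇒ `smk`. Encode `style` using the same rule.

zafsq

The shift depends on letter class: consonant s→z is +7, but vowel a→m is +12. Two shifts are in play — +12 for a/e/i/o/u, +7 for every other letter.
On style: s(cons)+7=z, t(cons)+7=a, y(cons)+7=f, l(cons)+7=s, e(vowel)+12=q.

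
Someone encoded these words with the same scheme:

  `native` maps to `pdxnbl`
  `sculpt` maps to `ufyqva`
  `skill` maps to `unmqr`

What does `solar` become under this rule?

Each letter shifts forward by (position + 2), i.e. 2, 3, 4, … — the shift grows by one for each successive letter.
On solar: s+2=u, o+3=r, l+4=p, a+5=f, r+6=x.

urpfx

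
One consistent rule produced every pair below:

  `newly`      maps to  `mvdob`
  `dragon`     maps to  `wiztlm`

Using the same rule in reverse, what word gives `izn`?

Each letter is replaced by its mirror in the alphabet: a↔z, b↔y, c↔x, and so on (the Atbash cipher).
Undoing it on izn: i↔r, z↔a, n↔m.

ram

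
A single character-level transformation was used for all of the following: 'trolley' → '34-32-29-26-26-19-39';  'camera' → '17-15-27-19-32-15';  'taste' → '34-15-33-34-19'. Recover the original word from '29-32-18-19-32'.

order

t is letter #20 and maps to 34: an offset of 14. Letters become their 1-based position plus 14 (so a→15, b→16, …).
Undoing it on 29-32-18-19-32: 29→(29−14)÷1=15=o, 32→(32−14)÷1=18=r, 18→(18−14)÷1=4=d, 19→(19−14)÷1=5=e, 32→(32−14)÷1=18=r.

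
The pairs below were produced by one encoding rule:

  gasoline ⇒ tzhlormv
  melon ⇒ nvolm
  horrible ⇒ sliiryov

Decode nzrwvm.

maiden

Each pair mirrors across the alphabet (g↔t, a↔z, s↔h): positions sum to 25. Letters are reflected about the middle of the alphabet (position → 25−position): Atbash.
Decoding nzrwvm: n↔m, z↔a, r↔i, w↔d, v↔e, m↔n.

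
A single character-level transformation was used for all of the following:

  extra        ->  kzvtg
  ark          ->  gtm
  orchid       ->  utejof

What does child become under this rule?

The shift depends on letter class: consonant x→z is +2, but vowel e→k is +6. Two shifts are in play — +6 for a/e/i/o/u, +2 for every other letter.
For child: c(cons)+2=e, h(cons)+2=j, i(vowel)+6=o, l(cons)+2=n, d(cons)+2=f.

ejonf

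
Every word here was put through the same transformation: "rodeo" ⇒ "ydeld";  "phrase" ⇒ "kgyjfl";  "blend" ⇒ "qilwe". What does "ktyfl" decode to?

purse

r(17)→y(24) and o(14)→d(3) fit y≡7x+9 (mod 26); the inverse of 7 mod 26 is 15. Treating letters as 0–25, the rule is x ↦ 7x + 9 (mod 26).
Decoding ktyfl: k(10)→15·(10−9)≡15=p; t(19)→15·(19−9)≡20=u; y(24)→15·(24−9)≡17=r; f(5)→15·(5−9)≡18=s; l(11)→15·(11−9)≡4=e (all mod 26).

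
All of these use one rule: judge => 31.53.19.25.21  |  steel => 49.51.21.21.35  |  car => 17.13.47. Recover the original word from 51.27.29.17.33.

Each letter becomes 2×(its alphabet position, a=1..z=26) + 11.
Undoing it on 51.27.29.17.33: 51→(51−11)÷2=20=t, 27→(27−11)÷2=8=h, 29→(29−11)÷2=9=i, 17→(17−11)÷2=3=c, 33→(33−11)÷2=11=k.

thick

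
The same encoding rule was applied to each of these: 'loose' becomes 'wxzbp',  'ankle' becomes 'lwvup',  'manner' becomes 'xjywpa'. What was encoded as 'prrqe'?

Shifts by position in loose: pos 0: l→w (+11), pos 1: o→x (+9), pos 2: o→z (+11), pos 3: s→b (+9) — repeating every 2. The shifts repeat in a cycle of length 2: positions 0,1,… shift by +11, +9, then the pattern repeats.
Decoding prrqe: p−11=e, r−9=i, r−11=g, q−9=h, e−11=t.

eight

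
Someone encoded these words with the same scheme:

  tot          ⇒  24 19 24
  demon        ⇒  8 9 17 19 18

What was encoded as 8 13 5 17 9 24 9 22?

Letters become their 1-based position plus 4 (so a→5, b→6, …).
Undoing it on 8 13 5 17 9 24 9 22: 8→(8−4)÷1=4=d, 13→(13−4)÷1=9=i, 5→(5−4)÷1=1=a, 17→(17−4)÷1=13=m, 9→(9−4)÷1=5=e, 24→(24−4)÷1=20=t, 9→(9−4)÷1=5=e, 22→(22−4)÷1=18=r.

diameter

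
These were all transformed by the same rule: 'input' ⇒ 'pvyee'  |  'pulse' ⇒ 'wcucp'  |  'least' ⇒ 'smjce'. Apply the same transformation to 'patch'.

wicms

In input: i→p is +7, n→v is +8, p→y is +9, u→e is +10 — the shift increases by 1 each position. Letter i (0-indexed) is shifted by i+7, so successive shifts are 7, 8, 9, ….
For patch: p+7=w, a+8=i, t+9=c, c+10=m, h+11=s.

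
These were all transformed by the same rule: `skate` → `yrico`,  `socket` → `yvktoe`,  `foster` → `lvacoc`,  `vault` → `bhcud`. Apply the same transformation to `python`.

vfbqyy

Letter i (0-indexed) is shifted by i+6, so successive shifts are 6, 7, 8, ….
For python: p+6=v, y+7=f, t+8=b, h+9=q, o+10=y, n+11=y.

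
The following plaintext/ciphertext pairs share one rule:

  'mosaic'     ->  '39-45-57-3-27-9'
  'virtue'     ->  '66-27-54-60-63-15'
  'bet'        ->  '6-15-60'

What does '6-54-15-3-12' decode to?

bread

The formula is n = 3×(alphabet index, a=1).
Undoing it on 6-54-15-3-12: 6→(6−0)÷3=2=b, 54→(54−0)÷3=18=r, 15→(15−0)÷3=5=e, 3→(3−0)÷3=1=a, 12→(12−0)÷3=4=d.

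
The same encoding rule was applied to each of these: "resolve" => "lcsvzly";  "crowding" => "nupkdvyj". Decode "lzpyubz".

sunrise

The output letters match the input read backwards, each shifted +7: resolve reversed is evloser. Read the word backwards and shift each letter +7.
Undoing it on lzpyubz: shift back: l−7=e, z−7=s, p−7=i, y−7=r, u−7=n, b−7=u, z−7=s → esirnus; then reverse → sunrise.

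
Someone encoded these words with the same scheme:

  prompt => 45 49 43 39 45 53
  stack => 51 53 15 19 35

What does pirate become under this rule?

p(#16)→45 and r(#18)→49: differences scale by 2, so n = 2·pos + 13. The formula is n = 2×(alphabet index, a=1) + 13.
On pirate: p=16→45, i=9→31, r=18→49, a=1→15, t=20→53, e=5→23.

45 31 49 15 53 23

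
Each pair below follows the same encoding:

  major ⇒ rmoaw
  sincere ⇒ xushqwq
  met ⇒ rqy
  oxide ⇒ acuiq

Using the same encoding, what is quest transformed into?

Two shifts are in play — +12 for a/e/i/o/u, +5 for every other letter.
Applying it to quest: q(cons)+5=v, u(vowel)+12=g, e(vowel)+12=q, s(cons)+5=x, t(cons)+5=y.

vgqxy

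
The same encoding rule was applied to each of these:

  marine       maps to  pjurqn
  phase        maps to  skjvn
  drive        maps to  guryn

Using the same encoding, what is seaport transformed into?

The shift depends on letter class: consonant m→p is +3, but vowel a→j is +9. Two shifts are in play — +9 for a/e/i/o/u, +3 for every other letter.
For seaport: s(cons)+3=v, e(vowel)+9=n, a(vowel)+9=j, p(cons)+3=s, o(vowel)+9=x, r(cons)+3=u, t(cons)+3=w.

vnjsxuw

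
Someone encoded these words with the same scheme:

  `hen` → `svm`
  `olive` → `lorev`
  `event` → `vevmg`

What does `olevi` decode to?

This is the alphabet-reversal cipher (Atbash): a becomes z, b becomes y, etc.
Decoding olevi: o↔l, l↔o, e↔v, v↔e, i↔r.

lover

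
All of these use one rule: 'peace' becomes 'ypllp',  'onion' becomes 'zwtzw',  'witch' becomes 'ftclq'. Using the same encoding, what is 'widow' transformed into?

ftmzf

The rule splits by letter class: vowels +11, consonants +9.
For widow: w(cons)+9=f, i(vowel)+11=t, d(cons)+9=m, o(vowel)+11=z, w(cons)+9=f.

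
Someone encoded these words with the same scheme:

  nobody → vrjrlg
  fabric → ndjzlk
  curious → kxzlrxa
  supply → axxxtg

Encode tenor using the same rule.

bhvrz

The shift depends on letter class: consonant n→v is +8, but vowel o→r is +3. Two shifts are in play — +3 for a/e/i/o/u, +8 for every other letter.
Applying it to tenor: t(cons)+8=b, e(vowel)+3=h, n(cons)+8=v, o(vowel)+3=r, r(cons)+8=z.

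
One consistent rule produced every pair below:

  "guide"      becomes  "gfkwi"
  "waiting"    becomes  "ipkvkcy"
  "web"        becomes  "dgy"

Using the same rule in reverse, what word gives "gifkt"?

The output letters match the input read backwards, each shifted +2: guide reversed is ediug. The word is reversed, then every letter is shifted forward by 2.
Reversing it on gifkt: shift back: g−2=e, i−2=g, f−2=d, k−2=i, t−2=r → egdir; then reverse → ridge.

ridge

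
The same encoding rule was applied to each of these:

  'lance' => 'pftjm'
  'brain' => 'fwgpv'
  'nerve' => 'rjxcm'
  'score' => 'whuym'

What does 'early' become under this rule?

In lance: l→p is +4, a→f is +5, n→t is +6, c→j is +7 — the shift increases by 1 each position. Letter i (0-indexed) is shifted by i+4, so successive shifts are 4, 5, 6, ….
For early: e+4=i, a+5=f, r+6=x, l+7=s, y+8=g.

ifxsg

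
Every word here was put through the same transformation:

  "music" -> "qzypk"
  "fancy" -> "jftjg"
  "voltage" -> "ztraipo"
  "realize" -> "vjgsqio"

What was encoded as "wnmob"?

sight

In music: m→q is +4, u→z is +5, s→y is +6, i→p is +7 — the shift increases by 1 each position. The shift increases by 1 at each position, starting from +4: 4, 5, 6, ….
Decoding wnmob: w−4=s, n−5=i, m−6=g, o−7=h, b−8=t.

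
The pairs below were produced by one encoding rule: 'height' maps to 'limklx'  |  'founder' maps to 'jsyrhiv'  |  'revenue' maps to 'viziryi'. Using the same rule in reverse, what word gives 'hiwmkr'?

design

Compare letters: h→l is +4, e→i is +4, i→m is +4 — a constant shift. Every letter moves 4 places later in the alphabet, wrapping around z→a.
Reversing it on hiwmkr: h−4=d, i−4=e, w−4=s, m−4=i, k−4=g, r−4=n.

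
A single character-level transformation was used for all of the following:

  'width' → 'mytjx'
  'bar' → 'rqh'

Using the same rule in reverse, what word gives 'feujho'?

poetry

Compare letters: w→m is +16, i→y is +16, d→t is +16 — a constant shift. It's a constant shift of +16 (ROT16).
Undoing it on feujho: f−16=p, e−16=o, u−16=e, j−16=t, h−16=r, o−16=y.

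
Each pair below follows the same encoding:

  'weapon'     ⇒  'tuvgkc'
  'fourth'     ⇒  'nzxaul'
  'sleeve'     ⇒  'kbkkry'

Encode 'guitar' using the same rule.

Two steps: reverse the string, then apply a Caesar shift of +6.
Applying it to guitar: reverse → ratiug; then shift: r+6=x, a+6=g, t+6=z, i+6=o, u+6=a, g+6=m.

xgzoam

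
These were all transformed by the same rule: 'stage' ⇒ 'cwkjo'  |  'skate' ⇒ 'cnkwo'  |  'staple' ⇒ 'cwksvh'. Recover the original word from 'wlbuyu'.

mirror

The shifts repeat in a cycle of length 2: positions 0,1,… shift by +10, +3, then the pattern repeats.
Reversing it on wlbuyu: w−10=m, l−3=i, b−10=r, u−3=r, y−10=o, u−3=r.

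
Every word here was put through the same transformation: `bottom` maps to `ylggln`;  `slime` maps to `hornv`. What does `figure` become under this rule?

Each pair mirrors across the alphabet (b↔y, o↔l, t↔g): positions sum to 25. This is the alphabet-reversal cipher (Atbash): a becomes z, b becomes y, etc.
On figure: f↔u, i↔r, g↔t, u↔f, r↔i, e↔v.

urtfiv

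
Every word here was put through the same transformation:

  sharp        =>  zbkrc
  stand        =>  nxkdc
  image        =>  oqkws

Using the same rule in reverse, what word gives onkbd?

trade

The output letters match the input read backwards, each shifted +10: sharp reversed is prahs. The word is reversed, then every letter is shifted forward by 10.
Decoding onkbd: shift back: o−10=e, n−10=d, k−10=a, b−10=r, d−10=t → edart; then reverse → trade.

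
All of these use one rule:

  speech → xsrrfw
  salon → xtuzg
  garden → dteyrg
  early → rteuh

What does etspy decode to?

s(18)→x(23) and p(15)→s(18) fit y≡19x+19 (mod 26); the inverse of 19 mod 26 is 11. This is an affine cipher: with a=0,…,z=25, each position x becomes (19x+19) mod 26.
Decoding etspy: e(4)→11·(4−19)≡17=r; t(19)→11·(19−19)≡0=a; s(18)→11·(18−19)≡15=p; p(15)→11·(15−19)≡8=i; y(24)→11·(24−19)≡3=d (all mod 26).

rapid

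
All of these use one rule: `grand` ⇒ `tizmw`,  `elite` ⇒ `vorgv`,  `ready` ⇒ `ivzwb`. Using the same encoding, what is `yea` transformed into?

bvz

Each pair mirrors across the alphabet (g↔t, r↔i, a↔z): positions sum to 25. Each letter is replaced by its mirror in the alphabet: a↔z, b↔y, c↔x, and so on (the Atbash cipher).
Applying it to yea: y↔b, e↔v, a↔z.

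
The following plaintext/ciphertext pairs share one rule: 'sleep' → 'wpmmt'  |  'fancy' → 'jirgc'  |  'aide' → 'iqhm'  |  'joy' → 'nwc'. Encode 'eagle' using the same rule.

Vowels shift forward by 8 and consonants shift forward by 4.
For eagle: e(vowel)+8=m, a(vowel)+8=i, g(cons)+4=k, l(cons)+4=p, e(vowel)+8=m.

mikpm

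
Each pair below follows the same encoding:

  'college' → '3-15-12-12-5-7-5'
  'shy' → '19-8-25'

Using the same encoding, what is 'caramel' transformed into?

c is letter #3 and maps to 3: an offset of 0. Each letter is replaced by its alphabet position (a=1, b=2, …, z=26).
On caramel: c=3→3, a=1→1, r=18→18, a=1→1, m=13→13, e=5→5, l=12→12.

3-1-18-1-13-5-12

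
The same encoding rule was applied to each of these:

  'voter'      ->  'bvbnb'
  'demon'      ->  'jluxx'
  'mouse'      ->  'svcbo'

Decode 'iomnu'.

Letter i (0-indexed) is shifted by i+6, so successive shifts are 6, 7, 8, ….
Decoding iomnu: i−6=c, o−7=h, m−8=e, n−9=e, u−10=k.

cheek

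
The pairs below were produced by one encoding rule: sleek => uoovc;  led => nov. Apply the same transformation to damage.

Two steps: reverse the string, then apply a Caesar shift of +10.
For damage: reverse → egamad; then shift: e+10=o, g+10=q, a+10=k, m+10=w, a+10=k, d+10=n.

oqkwkn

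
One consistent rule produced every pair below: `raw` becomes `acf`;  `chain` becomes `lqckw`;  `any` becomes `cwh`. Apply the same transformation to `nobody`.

The shift depends on letter class: consonant r→a is +9, but vowel a→c is +2. Two shifts are in play — +2 for a/e/i/o/u, +9 for every other letter.
On nobody: n(cons)+9=w, o(vowel)+2=q, b(cons)+9=k, o(vowel)+2=q, d(cons)+9=m, y(cons)+9=h.

wqkqmh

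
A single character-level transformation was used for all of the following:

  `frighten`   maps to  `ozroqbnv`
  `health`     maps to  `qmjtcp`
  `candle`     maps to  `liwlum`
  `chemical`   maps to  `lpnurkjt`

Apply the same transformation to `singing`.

bqworvp

Shifts by position in frighten: pos 0: f→o (+9), pos 1: r→z (+8), pos 2: i→r (+9), pos 3: g→o (+8) — repeating every 2. The shifts repeat in a cycle of length 2: positions 0,1,… shift by +9, +8, then the pattern repeats.
For singing: s+9=b, i+8=q, n+9=w, g+8=o, i+9=r, n+8=v, g+9=p.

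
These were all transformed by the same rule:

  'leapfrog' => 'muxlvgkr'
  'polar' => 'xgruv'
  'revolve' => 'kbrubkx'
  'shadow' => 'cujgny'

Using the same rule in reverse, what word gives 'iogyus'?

mosaic

Read the word backwards and shift each letter +6.
Reversing it on iogyus: shift back: i−6=c, o−6=i, g−6=a, y−6=s, u−6=o, s−6=m → ciasom; then reverse → mosaic.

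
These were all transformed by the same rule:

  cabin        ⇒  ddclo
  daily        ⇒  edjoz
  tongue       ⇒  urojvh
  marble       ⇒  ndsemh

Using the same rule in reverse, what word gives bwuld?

Shifts by position in cabin: pos 0: c→d (+1), pos 1: a→d (+3), pos 2: b→c (+1), pos 3: i→l (+3) — repeating every 2. A repeating key of period 2 is used — shifts +1, +3 over and over.
Undoing it on bwuld: b−1=a, w−3=t, u−1=t, l−3=i, d−1=c.

attic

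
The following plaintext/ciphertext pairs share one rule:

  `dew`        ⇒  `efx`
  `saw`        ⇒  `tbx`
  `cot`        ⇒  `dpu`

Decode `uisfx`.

Compare letters: d→e is +1, e→f is +1, w→x is +1 — a constant shift. Each letter is shifted forward by 1 in the alphabet (a Caesar shift of +1).
Undoing it on uisfx: u−1=t, i−1=h, s−1=r, f−1=e, x−1=w.

threw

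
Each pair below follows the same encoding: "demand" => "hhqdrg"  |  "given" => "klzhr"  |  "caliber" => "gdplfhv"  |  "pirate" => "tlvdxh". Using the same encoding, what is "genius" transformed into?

It's a Vigenère-style cipher with numeric key [4,3]: position i shifts by key[i mod 2].
Applying it to genius: g+4=k, e+3=h, n+4=r, i+3=l, u+4=y, s+3=v.

khrlyv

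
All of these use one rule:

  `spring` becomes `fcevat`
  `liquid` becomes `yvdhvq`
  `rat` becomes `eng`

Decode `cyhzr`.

Each letter is shifted forward by 13 in the alphabet (a Caesar shift of +13).
Reversing it on cyhzr: c−13=p, y−13=l, h−13=u, z−13=m, r−13=e.

plume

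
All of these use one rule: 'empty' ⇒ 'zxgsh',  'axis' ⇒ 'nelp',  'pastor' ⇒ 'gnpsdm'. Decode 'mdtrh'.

rocky

e(4)→z(25) and m(12)→x(23) fit y≡3x+13 (mod 26); the inverse of 3 mod 26 is 9. Treating letters as 0–25, the rule is x ↦ 3x + 13 (mod 26).
Decoding mdtrh: m(12)→9·(12−13)≡17=r; d(3)→9·(3−13)≡14=o; t(19)→9·(19−13)≡2=c; r(17)→9·(17−13)≡10=k; h(7)→9·(7−13)≡24=y (all mod 26).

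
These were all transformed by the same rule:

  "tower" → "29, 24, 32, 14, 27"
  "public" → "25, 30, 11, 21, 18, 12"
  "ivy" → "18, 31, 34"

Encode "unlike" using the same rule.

30, 23, 21, 18, 20, 14

t is letter #20 and maps to 29: an offset of 9. The number is (letter's place in the alphabet, a=1) + 9.
For unlike: u=21→30, n=14→23, l=12→21, i=9→18, k=11→20, e=5→14.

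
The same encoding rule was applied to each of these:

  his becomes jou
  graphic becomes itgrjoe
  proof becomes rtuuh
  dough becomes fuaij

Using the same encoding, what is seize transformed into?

The shift depends on letter class: consonant h→j is +2, but vowel i→o is +6. Two shifts are in play — +6 for a/e/i/o/u, +2 for every other letter.
Applying it to seize: s(cons)+2=u, e(vowel)+6=k, i(vowel)+6=o, z(cons)+2=b, e(vowel)+6=k.

ukobk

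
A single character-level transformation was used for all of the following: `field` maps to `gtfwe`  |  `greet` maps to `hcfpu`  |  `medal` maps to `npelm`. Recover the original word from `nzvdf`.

mouse

A repeating key of period 2 is used — shifts +1, +11 over and over.
Decoding nzvdf: n−1=m, z−11=o, v−1=u, d−11=s, f−1=e.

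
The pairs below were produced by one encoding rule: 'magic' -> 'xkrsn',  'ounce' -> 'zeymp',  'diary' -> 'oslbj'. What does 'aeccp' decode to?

Shifts by position in magic: pos 0: m→x (+11), pos 1: a→k (+10), pos 2: g→r (+11), pos 3: i→s (+10) — repeating every 2. A repeating key of period 2 is used — shifts +11, +10 over and over.
Undoing it on aeccp: a−11=p, e−10=u, c−11=r, c−10=s, p−11=e.

purse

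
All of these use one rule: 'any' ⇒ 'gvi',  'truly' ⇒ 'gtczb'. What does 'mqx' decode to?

pie

The output letters match the input read backwards, each shifted +8: any reversed is yna. Two steps: reverse the string, then apply a Caesar shift of +8.
Decoding mqx: shift back: m−8=e, q−8=i, x−8=p → eip; then reverse → pie.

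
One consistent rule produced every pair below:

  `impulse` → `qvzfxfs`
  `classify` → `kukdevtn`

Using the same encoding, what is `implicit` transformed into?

In impulse: i→q is +8, m→v is +9, p→z is +10, u→f is +11 — the shift increases by 1 each position. Letter i (0-indexed) is shifted by i+8, so successive shifts are 8, 9, 10, ….
For implicit: i+8=q, m+9=v, p+10=z, l+11=w, i+12=u, c+13=p, i+14=w, t+15=i.

qvzwupwi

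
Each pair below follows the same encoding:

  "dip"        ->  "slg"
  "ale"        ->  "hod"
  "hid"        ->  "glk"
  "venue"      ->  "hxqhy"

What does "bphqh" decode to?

The output letters match the input read backwards, each shifted +3: dip reversed is pid. The word is reversed, then every letter is shifted forward by 3.
Undoing it on bphqh: shift back: b−3=y, p−3=m, h−3=e, q−3=n, h−3=e → ymene; then reverse → enemy.

enemy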